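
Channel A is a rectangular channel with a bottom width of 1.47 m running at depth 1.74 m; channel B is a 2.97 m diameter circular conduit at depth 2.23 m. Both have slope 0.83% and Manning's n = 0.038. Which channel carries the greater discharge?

Channel A: Flow area A = b·y = 1.47 × 1.74 = 2.558 m². Wetted perimeter P = b + 2y = 1.47 + 2×1.74 = 4.95 m. Hydraulic radius R = A/P = 2.558/4.95 = 0.5167 m. Q_A = (1/0.038)·2.558·0.5167^(2/3)·√0.0083 = 3.949 m³/s.
Channel B: For a circular section of diameter D = 2.97 m at depth y = 2.23 m, the central angle is θ = 2 arccos(1 − 2y/D) = 4.193 rad. Then A = (D²/8)(θ − sin θ) = 5.58 m² and P = Dθ/2 = 6.226 m. Hydraulic radius R = A/P = 5.58/6.226 = 0.8962 m. Q_B = (1/0.038)·5.58·0.8962^(2/3)·√0.0083 = 12.44 m³/s.
Q_A = 3.949 m³/s vs Q_B = 12.44 m³/s, so channel B carries more.

channel B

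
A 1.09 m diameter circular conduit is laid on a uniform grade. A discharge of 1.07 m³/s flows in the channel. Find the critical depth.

At critical depth, Q² T / (g A³) = 1, i.e. A³/T = Q²/g = 1.07²/9.81 = 0.1167.
Trying y = 0.515 m: A³/T = 0.07505 — short.
Trying y = 0.686 m: A³/T = 0.2247 — over.
Trying y = 0.578 m: A³/T = 0.1166 — ≈ 0.1167.

y_c = 0.578 m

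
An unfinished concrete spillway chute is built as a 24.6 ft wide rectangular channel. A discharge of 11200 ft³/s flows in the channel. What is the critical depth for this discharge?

For a rectangular channel, critical depth y_c = (q²/g)^(1/3) where q = Q/b = 11200/24.6 = 455.3 ft²/s.
So y_c = (455.3²/32.2)^(1/3) = 18.6 ft.

y_c = 18.6 ft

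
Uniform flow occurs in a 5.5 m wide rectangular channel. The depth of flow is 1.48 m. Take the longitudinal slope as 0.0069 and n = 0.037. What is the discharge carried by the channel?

Q = 17.8 m³/s

Flow area A = b·y = 5.5 × 1.48 = 8.14 m². Wetted perimeter P = b + 2y = 5.5 + 2×1.48 = 8.46 m.
Hydraulic radius R = A/P = 8.14/8.46 = 0.9622 m.
Manning's equation: Q = (1/n) A R^(2/3) S^(1/2) = (1/0.037) × 8.14 × 0.9622^(2/3) × 0.0069^(1/2) = 17.8 m³/s.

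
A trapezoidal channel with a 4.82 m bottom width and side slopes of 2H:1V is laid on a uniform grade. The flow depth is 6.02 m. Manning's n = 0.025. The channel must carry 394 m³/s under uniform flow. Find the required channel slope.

S = 0.002

With bottom width b = 4.82 m and side slope z = 2: A = (b + zy)y = (4.82 + 2×6.02)×6.02 = 101.5 m²; P = b + 2y√(1+z²) = 4.82 + 2×6.02×2.236 = 31.74 m.
Hydraulic radius R = A/P = 101.5/31.74 = 3.198 m.
From Manning's equation, S = [nQ / (1 A R^(2/3))]² = [0.025 × 394 / (1 × 101.5 × 3.198^(2/3))]² = 0.002.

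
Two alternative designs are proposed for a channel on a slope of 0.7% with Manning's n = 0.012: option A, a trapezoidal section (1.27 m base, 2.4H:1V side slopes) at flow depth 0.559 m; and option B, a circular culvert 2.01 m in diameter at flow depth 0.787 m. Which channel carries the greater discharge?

Channel A: With bottom width b = 1.27 m and side slope z = 2.4: A = (b + zy)y = (1.27 + 2.4×0.559)×0.559 = 1.46 m²; P = b + 2y√(1+z²) = 1.27 + 2×0.559×2.6 = 4.177 m. Hydraulic radius R = A/P = 1.46/4.177 = 0.3495 m. Q_A = (1/0.012)·1.46·0.3495^(2/3)·√0.007 = 5.051 m³/s.
Channel B: For a circular section of diameter D = 2.01 m at depth y = 0.787 m, the central angle is θ = 2 arccos(1 − 2y/D) = 2.704 rad. Then A = (D²/8)(θ − sin θ) = 1.152 m² and P = Dθ/2 = 2.718 m. Hydraulic radius R = A/P = 1.152/2.718 = 0.4238 m. Q_B = (1/0.012)·1.152·0.4238^(2/3)·√0.007 = 4.531 m³/s.
Q_A = 5.051 m³/s vs Q_B = 4.531 m³/s, so channel A carries more.

channel A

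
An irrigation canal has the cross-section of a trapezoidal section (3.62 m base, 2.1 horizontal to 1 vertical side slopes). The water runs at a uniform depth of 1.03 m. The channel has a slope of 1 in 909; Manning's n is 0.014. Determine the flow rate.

With bottom width b = 3.62 m and side slope z = 2.1: A = (b + zy)y = (3.62 + 2.1×1.03)×1.03 = 5.956 m²; P = b + 2y√(1+z²) = 3.62 + 2×1.03×2.326 = 8.411 m.
Hydraulic radius R = A/P = 5.956/8.411 = 0.7081 m.
Manning's equation: Q = (1/n) A R^(2/3) S^(1/2) = (1/0.014) × 5.956 × 0.7081^(2/3) × 0.0011^(1/2) = 11.2 m³/s.

Q = 11.2 m³/s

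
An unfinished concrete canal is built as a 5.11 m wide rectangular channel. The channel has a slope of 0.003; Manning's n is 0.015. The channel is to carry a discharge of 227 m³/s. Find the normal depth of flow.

Manning's equation rearranged: A R^(2/3) = nQ / (1·√S) = 0.015 × 227 / (√0.003) = 62.17.
Try y = 9.69 m: A R^(2/3) = 79.17 — too large.
Try y = 5.93 m: A R^(2/3) = 44.6 — too small.
Try y = 7.85 m: A R^(2/3) = 62.13 — matches.

y_n = 7.85 m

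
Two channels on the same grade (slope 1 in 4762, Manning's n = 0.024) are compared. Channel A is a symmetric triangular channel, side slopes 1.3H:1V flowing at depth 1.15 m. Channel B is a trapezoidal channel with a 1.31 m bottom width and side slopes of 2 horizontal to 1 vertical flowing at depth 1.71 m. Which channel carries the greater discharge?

Channel A: For a triangular section with side slope z = 1.3: A = zy² = 1.3×1.15² = 1.719 m²; P = 2y√(1+z²) = 2×1.15×1.64 = 3.772 m. Hydraulic radius R = A/P = 1.719/3.772 = 0.4558 m. Q_A = (1/0.024)·1.719·0.4558^(2/3)·√0.00021 = 0.6148 m³/s.
Channel B: With bottom width b = 1.31 m and side slope z = 2: A = (b + zy)y = (1.31 + 2×1.71)×1.71 = 8.088 m²; P = b + 2y√(1+z²) = 1.31 + 2×1.71×2.236 = 8.957 m. Hydraulic radius R = A/P = 8.088/8.957 = 0.903 m. Q_B = (1/0.024)·8.088·0.903^(2/3)·√0.00021 = 4.563 m³/s.
Q_A = 0.6148 m³/s vs Q_B = 4.563 m³/s, so channel B carries more.

channel B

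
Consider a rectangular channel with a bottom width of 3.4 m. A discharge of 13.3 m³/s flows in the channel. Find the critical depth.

y_c = 1.16 m

For a rectangular channel, critical depth y_c = (q²/g)^(1/3) where q = Q/b = 13.3/3.4 = 3.912 m²/s.
So y_c = (3.912²/9.81)^(1/3) = 1.16 m.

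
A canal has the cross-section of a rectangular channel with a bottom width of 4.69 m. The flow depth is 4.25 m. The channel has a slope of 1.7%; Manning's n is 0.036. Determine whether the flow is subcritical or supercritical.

Flow area A = b·y = 4.69 × 4.25 = 19.93 m². Wetted perimeter P = b + 2y = 4.69 + 2×4.25 = 13.19 m.
Hydraulic radius R = A/P = 19.93/13.19 = 1.511 m.
V = (1/n) R^(2/3) √S = (1/0.036) × 1.511^(2/3) × √0.017 = 4.769 m/s. Hydraulic depth D_h = A/T = 19.93/4.69 = 4.25 m.
Froude number Fr = V/√(g·D_h) = 4.769/√(9.81×4.25) = 0.739, which is less than 1, so the flow is subcritical.

subcritical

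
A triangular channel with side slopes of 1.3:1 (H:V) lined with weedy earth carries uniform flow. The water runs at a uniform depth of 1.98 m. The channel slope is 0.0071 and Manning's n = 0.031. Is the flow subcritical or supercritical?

subcritical

For a triangular section with side slope z = 1.3: A = zy² = 1.3×1.98² = 5.097 m²; P = 2y√(1+z²) = 2×1.98×1.64 = 6.495 m.
Hydraulic radius R = A/P = 5.097/6.495 = 0.7847 m.
V = (1/n) R^(2/3) √S = (1/0.031) × 0.7847^(2/3) × √0.0071 = 2.312 m/s. Hydraulic depth D_h = A/T = 5.097/5.148 = 0.99 m.
Froude number Fr = V/√(g·D_h) = 2.312/√(9.81×0.99) = 0.742, which is less than 1, so the flow is subcritical.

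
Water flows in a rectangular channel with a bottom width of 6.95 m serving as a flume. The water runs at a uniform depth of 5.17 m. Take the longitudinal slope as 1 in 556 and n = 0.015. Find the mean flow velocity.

Flow area A = b·y = 6.95 × 5.17 = 35.93 m². Wetted perimeter P = b + 2y = 6.95 + 2×5.17 = 17.29 m.
Hydraulic radius R = A/P = 35.93/17.29 = 2.078 m.
From Manning's equation, V = (1/n) R^(2/3) S^(1/2) = (1/0.015) × 2.078^(2/3) × 0.001799^(1/2) = 4.6 m/s.

V = 4.6 m/s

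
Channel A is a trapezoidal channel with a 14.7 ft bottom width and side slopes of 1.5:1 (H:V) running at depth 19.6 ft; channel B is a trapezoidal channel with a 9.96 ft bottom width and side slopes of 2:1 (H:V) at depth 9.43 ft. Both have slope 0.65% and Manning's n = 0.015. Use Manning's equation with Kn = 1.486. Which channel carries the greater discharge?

channel A

Channel A: With bottom width b = 14.7 ft and side slope z = 1.5: A = (b + zy)y = (14.7 + 1.5×19.6)×19.6 = 864.4 ft²; P = b + 2y√(1+z²) = 14.7 + 2×19.6×1.803 = 85.37 ft. Hydraulic radius R = A/P = 864.4/85.37 = 10.13 ft. Q_A = (1.486/0.015)·864.4·10.13^(2/3)·√0.0065 = 32310 ft³/s.
Channel B: With bottom width b = 9.96 ft and side slope z = 2: A = (b + zy)y = (9.96 + 2×9.43)×9.43 = 271.8 ft²; P = b + 2y√(1+z²) = 9.96 + 2×9.43×2.236 = 52.13 ft. Hydraulic radius R = A/P = 271.8/52.13 = 5.213 ft. Q_B = (1.486/0.015)·271.8·5.213^(2/3)·√0.0065 = 6526 ft³/s.
Q_A = 32310 ft³/s vs Q_B = 6526 ft³/s, so channel A carries more.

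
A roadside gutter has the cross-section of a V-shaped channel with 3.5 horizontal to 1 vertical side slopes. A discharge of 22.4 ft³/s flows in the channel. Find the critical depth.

At critical depth, Q² T / (g A³) = 1, i.e. A³/T = Q²/g = 22.4²/32.2 = 15.58.
Trying y = 1.36 ft: A³/T = 28.5 — too large.
Trying y = 0.881 ft: A³/T = 3.251 — too small.
Trying y = 1.21 ft: A³/T = 15.89 — ≈ 15.58.

y_c = 1.21 ft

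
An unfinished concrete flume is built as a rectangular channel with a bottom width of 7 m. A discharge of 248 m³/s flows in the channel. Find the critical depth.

For a rectangular channel, critical depth y_c = (q²/g)^(1/3) where q = Q/b = 248/7 = 35.43 m²/s.
So y_c = (35.43²/9.81)^(1/3) = 5.04 m.

y_c = 5.04 m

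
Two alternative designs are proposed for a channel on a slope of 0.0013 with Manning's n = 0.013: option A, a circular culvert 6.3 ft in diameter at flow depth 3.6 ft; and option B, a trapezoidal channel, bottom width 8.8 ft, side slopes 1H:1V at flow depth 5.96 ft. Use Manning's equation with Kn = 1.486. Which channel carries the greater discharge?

Channel A: For a circular section of diameter D = 6.3 ft at depth y = 3.6 ft, the central angle is θ = 2 arccos(1 − 2y/D) = 3.428 rad. Then A = (D²/8)(θ − sin θ) = 18.41 ft² and P = Dθ/2 = 10.8 ft. Hydraulic radius R = A/P = 18.41/10.8 = 1.705 ft. Q_A = (1.486/0.013)·18.41·1.705^(2/3)·√0.0013 = 108.3 ft³/s.
Channel B: With bottom width b = 8.8 ft and side slope z = 1: A = (b + zy)y = (8.8 + 1×5.96)×5.96 = 87.97 ft²; P = b + 2y√(1+z²) = 8.8 + 2×5.96×1.414 = 25.66 ft. Hydraulic radius R = A/P = 87.97/25.66 = 3.429 ft. Q_B = (1.486/0.013)·87.97·3.429^(2/3)·√0.0013 = 824.4 ft³/s.
Q_A = 108.3 ft³/s vs Q_B = 824.4 ft³/s, so channel B carries more.

channel B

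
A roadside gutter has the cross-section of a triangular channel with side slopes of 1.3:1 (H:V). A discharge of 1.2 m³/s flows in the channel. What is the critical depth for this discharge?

At critical depth, Q² T / (g A³) = 1, i.e. A³/T = Q²/g = 1.2²/9.81 = 0.1468.
At y = 0.839 m: A³/T = 0.3513 — high.
At y = 0.705 m: A³/T = 0.1472 — matches.

y_c = 0.705 m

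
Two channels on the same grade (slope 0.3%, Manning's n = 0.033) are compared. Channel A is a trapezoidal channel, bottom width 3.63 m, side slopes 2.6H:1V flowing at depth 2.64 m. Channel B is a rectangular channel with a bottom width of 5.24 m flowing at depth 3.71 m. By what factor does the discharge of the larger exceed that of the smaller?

Channel A: With bottom width b = 3.63 m and side slope z = 2.6: A = (b + zy)y = (3.63 + 2.6×2.64)×2.64 = 27.7 m²; P = b + 2y√(1+z²) = 3.63 + 2×2.64×2.786 = 18.34 m. Hydraulic radius R = A/P = 27.7/18.34 = 1.511 m. Q_A = (1/0.033)·27.7·1.511^(2/3)·√0.003 = 60.54 m³/s.
Channel B: Flow area A = b·y = 5.24 × 3.71 = 19.44 m². Wetted perimeter P = b + 2y = 5.24 + 2×3.71 = 12.66 m. Hydraulic radius R = A/P = 19.44/12.66 = 1.536 m. Q_B = (1/0.033)·19.44·1.536^(2/3)·√0.003 = 42.95 m³/s.
The larger discharge is 60.54 m³/s and the smaller is 42.95 m³/s; the ratio is 1.41.

1.41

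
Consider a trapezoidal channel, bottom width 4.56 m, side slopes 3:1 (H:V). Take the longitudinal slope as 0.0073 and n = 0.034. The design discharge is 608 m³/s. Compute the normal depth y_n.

Manning's equation rearranged: A R^(2/3) = nQ / (1·√S) = 0.034 × 608 / (√0.0073) = 241.9.
Trying y = 4.24 m: A R^(2/3) = 129 — short.
Trying y = 5.54 m: A R^(2/3) = 242.1 — matches.

y_n = 5.54 m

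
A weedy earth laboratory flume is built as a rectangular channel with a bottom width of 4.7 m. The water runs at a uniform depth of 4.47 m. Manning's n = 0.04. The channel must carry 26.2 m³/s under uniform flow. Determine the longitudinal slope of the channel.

S = 0.0014

Flow area A = b·y = 4.7 × 4.47 = 21.01 m². Wetted perimeter P = b + 2y = 4.7 + 2×4.47 = 13.64 m.
Hydraulic radius R = A/P = 21.01/13.64 = 1.54 m.
From Manning's equation, S = [nQ / (1 A R^(2/3))]² = [0.04 × 26.2 / (1 × 21.01 × 1.54^(2/3))]² = 0.0014.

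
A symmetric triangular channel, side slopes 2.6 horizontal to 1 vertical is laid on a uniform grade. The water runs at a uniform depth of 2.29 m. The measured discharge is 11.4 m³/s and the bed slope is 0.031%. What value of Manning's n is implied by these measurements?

For a triangular section with side slope z = 2.6: A = zy² = 2.6×2.29² = 13.63 m²; P = 2y√(1+z²) = 2×2.29×2.786 = 12.76 m.
Hydraulic radius R = A/P = 13.63/12.76 = 1.069 m.
Rearranging Manning's equation: n = (1/Q) A R^(2/3) S^(1/2) = (1/11.4) × 13.63 × 1.069^(2/3) × √0.00031 = 0.022.

n = 0.022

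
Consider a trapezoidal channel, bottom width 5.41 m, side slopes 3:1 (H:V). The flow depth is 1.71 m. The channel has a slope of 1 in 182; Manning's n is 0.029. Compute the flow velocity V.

V = 2.74 m/s

With bottom width b = 5.41 m and side slope z = 3: A = (b + zy)y = (5.41 + 3×1.71)×1.71 = 18.02 m²; P = b + 2y√(1+z²) = 5.41 + 2×1.71×3.162 = 16.22 m.
Hydraulic radius R = A/P = 18.02/16.22 = 1.111 m.
From Manning's equation, V = (1/n) R^(2/3) S^(1/2) = (1/0.029) × 1.111^(2/3) × 0.005495^(1/2) = 2.74 m/s.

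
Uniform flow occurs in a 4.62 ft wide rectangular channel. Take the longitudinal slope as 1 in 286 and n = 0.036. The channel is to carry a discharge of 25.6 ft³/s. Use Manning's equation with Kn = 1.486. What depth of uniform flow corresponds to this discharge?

Manning's equation rearranged: A R^(2/3) = nQ / (1.486·√S) = 0.036 × 25.6 / (1.486 × √0.003497) = 10.49.
Trying y = 2.7 ft: A R^(2/3) = 14.44 — over.
Trying y = 2.12 ft: A R^(2/3) = 10.47 — matches.

y_n = 2.12 ft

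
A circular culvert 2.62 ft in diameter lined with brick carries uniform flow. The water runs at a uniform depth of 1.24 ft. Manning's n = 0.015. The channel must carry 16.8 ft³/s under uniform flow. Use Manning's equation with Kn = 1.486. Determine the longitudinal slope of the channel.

S = 0.0084

For a circular section of diameter D = 2.62 ft at depth y = 1.24 ft, the central angle is θ = 2 arccos(1 − 2y/D) = 3.035 rad. Then A = (D²/8)(θ − sin θ) = 2.512 ft² and P = Dθ/2 = 3.975 ft.
Hydraulic radius R = A/P = 2.512/3.975 = 0.632 ft.
From Manning's equation, S = [nQ / (1.486 A R^(2/3))]² = [0.015 × 16.8 / (1.486 × 2.512 × 0.632^(2/3))]² = 0.0084.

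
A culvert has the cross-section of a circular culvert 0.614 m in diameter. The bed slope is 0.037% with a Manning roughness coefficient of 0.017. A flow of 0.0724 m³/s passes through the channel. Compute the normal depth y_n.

Manning's equation rearranged: A R^(2/3) = nQ / (1·√S) = 0.017 × 0.0724 / (√0.00037) = 0.06399.
At y = 0.285 m: A R^(2/3) = 0.03734 — short.
At y = 0.453 m: A R^(2/3) = 0.07592 — over.
At y = 0.398 m: A R^(2/3) = 0.06396 — matches.

y_n = 0.398 m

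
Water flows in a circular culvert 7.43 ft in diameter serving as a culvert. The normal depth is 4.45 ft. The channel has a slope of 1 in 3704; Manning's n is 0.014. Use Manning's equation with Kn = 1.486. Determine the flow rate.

For a circular section of diameter D = 7.43 ft at depth y = 4.45 ft, the central angle is θ = 2 arccos(1 − 2y/D) = 3.54 rad. Then A = (D²/8)(θ − sin θ) = 27.1 ft² and P = Dθ/2 = 13.15 ft.
Hydraulic radius R = A/P = 27.1/13.15 = 2.061 ft.
Manning's equation: Q = (1.486/n) A R^(2/3) S^(1/2) = (1.486/0.014) × 27.1 × 2.061^(2/3) × 0.00027^(1/2) = 76.6 ft³/s.

Q = 76.6 ft³/s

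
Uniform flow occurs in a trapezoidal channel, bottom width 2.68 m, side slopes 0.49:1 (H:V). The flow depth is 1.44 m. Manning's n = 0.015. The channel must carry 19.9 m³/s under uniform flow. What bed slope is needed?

S = 0.00482

With bottom width b = 2.68 m and side slope z = 0.49: A = (b + zy)y = (2.68 + 0.49×1.44)×1.44 = 4.875 m²; P = b + 2y√(1+z²) = 2.68 + 2×1.44×1.114 = 5.887 m.
Hydraulic radius R = A/P = 4.875/5.887 = 0.8281 m.
From Manning's equation, S = [nQ / (1 A R^(2/3))]² = [0.015 × 19.9 / (1 × 4.875 × 0.8281^(2/3))]² = 0.00482.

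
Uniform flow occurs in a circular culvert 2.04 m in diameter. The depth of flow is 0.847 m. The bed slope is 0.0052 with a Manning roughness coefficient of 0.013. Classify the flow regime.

For a circular section of diameter D = 2.04 m at depth y = 0.847 m, the central angle is θ = 2 arccos(1 − 2y/D) = 2.801 rad. Then A = (D²/8)(θ − sin θ) = 1.283 m² and P = Dθ/2 = 2.857 m.
Hydraulic radius R = A/P = 1.283/2.857 = 0.4491 m.
V = (1/n) R^(2/3) √S = (1/0.013) × 0.4491^(2/3) × √0.0052 = 3.253 m/s. Hydraulic depth D_h = A/T = 1.283/2.01 = 0.6382 m.
Froude number Fr = V/√(g·D_h) = 3.253/√(9.81×0.6382) = 1.3, which is greater than 1, so the flow is supercritical.

supercritical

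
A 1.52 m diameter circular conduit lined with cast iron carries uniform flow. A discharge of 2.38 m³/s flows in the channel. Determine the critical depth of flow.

At critical depth, Q² T / (g A³) = 1, i.e. A³/T = Q²/g = 2.38²/9.81 = 0.5774.
Trying y = 1.01 m: A³/T = 1.462 — high.
Trying y = 0.669 m: A³/T = 0.3017 — low.
Trying y = 0.793 m: A³/T = 0.578 — matches.

y_c = 0.793 m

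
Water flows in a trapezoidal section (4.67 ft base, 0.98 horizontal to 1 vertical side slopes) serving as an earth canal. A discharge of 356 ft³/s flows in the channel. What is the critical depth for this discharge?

y_c = 4.21 ft

At critical depth, Q² T / (g A³) = 1, i.e. A³/T = Q²/g = 356²/32.2 = 3936.
Trying y = 3 ft: A³/T = 1128 — short.
Trying y = 4.21 ft: A³/T = 3930 — matches.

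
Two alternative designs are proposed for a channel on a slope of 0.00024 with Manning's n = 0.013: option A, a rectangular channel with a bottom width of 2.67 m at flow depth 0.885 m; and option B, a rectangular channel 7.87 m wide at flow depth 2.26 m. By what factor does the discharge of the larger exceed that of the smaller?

Channel A: Flow area A = b·y = 2.67 × 0.885 = 2.363 m². Wetted perimeter P = b + 2y = 2.67 + 2×0.885 = 4.44 m. Hydraulic radius R = A/P = 2.363/4.44 = 0.5322 m. Q_A = (1/0.013)·2.363·0.5322^(2/3)·√0.00024 = 1.849 m³/s.
Channel B: Flow area A = b·y = 7.87 × 2.26 = 17.79 m². Wetted perimeter P = b + 2y = 7.87 + 2×2.26 = 12.39 m. Hydraulic radius R = A/P = 17.79/12.39 = 1.436 m. Q_B = (1/0.013)·17.79·1.436^(2/3)·√0.00024 = 26.97 m³/s.
The larger discharge is 26.97 m³/s and the smaller is 1.849 m³/s; the ratio is 14.6.

14.6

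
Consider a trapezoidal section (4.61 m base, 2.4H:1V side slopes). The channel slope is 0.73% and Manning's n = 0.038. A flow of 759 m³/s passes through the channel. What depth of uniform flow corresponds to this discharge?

Manning's equation rearranged: A R^(2/3) = nQ / (1·√S) = 0.038 × 759 / (√0.0073) = 337.6.
At y = 5.75 m: A R^(2/3) = 223.5 — low.
At y = 8.56 m: A R^(2/3) = 576.7 — high.
At y = 6.85 m: A R^(2/3) = 337.7 — matches.

y_n = 6.85 m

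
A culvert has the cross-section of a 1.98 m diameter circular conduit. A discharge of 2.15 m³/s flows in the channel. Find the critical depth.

y_c = 0.694 m

At critical depth, Q² T / (g A³) = 1, i.e. A³/T = Q²/g = 2.15²/9.81 = 0.4712.
At y = 0.611 m: A³/T = 0.2883 — short.
At y = 0.782 m: A³/T = 0.7469 — over.
At y = 0.694 m: A³/T = 0.4716 — close enough.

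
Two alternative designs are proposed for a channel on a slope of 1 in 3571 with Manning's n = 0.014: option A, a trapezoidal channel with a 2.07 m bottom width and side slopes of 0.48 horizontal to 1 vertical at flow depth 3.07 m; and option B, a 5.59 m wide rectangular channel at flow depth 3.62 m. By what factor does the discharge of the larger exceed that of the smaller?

2.2

Channel A: With bottom width b = 2.07 m and side slope z = 0.48: A = (b + zy)y = (2.07 + 0.48×3.07)×3.07 = 10.88 m²; P = b + 2y√(1+z²) = 2.07 + 2×3.07×1.109 = 8.881 m. Hydraulic radius R = A/P = 10.88/8.881 = 1.225 m. Q_A = (1/0.014)·10.88·1.225^(2/3)·√0.00028 = 14.89 m³/s.
Channel B: Flow area A = b·y = 5.59 × 3.62 = 20.24 m². Wetted perimeter P = b + 2y = 5.59 + 2×3.62 = 12.83 m. Hydraulic radius R = A/P = 20.24/12.83 = 1.577 m. Q_B = (1/0.014)·20.24·1.577^(2/3)·√0.00028 = 32.77 m³/s.
The larger discharge is 32.77 m³/s and the smaller is 14.89 m³/s; the ratio is 2.2.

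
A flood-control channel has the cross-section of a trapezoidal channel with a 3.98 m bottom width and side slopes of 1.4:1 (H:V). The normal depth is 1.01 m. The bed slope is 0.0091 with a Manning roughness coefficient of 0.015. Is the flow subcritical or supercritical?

supercritical

With bottom width b = 3.98 m and side slope z = 1.4: A = (b + zy)y = (3.98 + 1.4×1.01)×1.01 = 5.448 m²; P = b + 2y√(1+z²) = 3.98 + 2×1.01×1.72 = 7.455 m.
Hydraulic radius R = A/P = 5.448/7.455 = 0.7307 m.
V = (1/n) R^(2/3) √S = (1/0.015) × 0.7307^(2/3) × √0.0091 = 5.159 m/s. Hydraulic depth D_h = A/T = 5.448/6.808 = 0.8002 m.
Froude number Fr = V/√(g·D_h) = 5.159/√(9.81×0.8002) = 1.84, which is greater than 1, so the flow is supercritical.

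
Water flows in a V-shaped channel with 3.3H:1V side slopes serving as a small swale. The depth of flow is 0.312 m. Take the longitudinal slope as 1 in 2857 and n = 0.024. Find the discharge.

Q = 0.0705 m³/s

For a triangular section with side slope z = 3.3: A = zy² = 3.3×0.312² = 0.3212 m²; P = 2y√(1+z²) = 2×0.312×3.448 = 2.152 m.
Hydraulic radius R = A/P = 0.3212/2.152 = 0.1493 m.
Manning's equation: Q = (1/n) A R^(2/3) S^(1/2) = (1/0.024) × 0.3212 × 0.1493^(2/3) × 0.00035^(1/2) = 0.0705 m³/s.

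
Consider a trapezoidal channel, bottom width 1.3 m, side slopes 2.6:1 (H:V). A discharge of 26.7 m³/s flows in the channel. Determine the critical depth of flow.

At critical depth, Q² T / (g A³) = 1, i.e. A³/T = Q²/g = 26.7²/9.81 = 72.67.
At y = 1.37 m: A³/T = 35.08 — low.
At y = 1.95 m: A³/T = 167.5 — high.
At y = 1.62 m: A³/T = 73.22 — ≈ 72.67.

y_c = 1.62 m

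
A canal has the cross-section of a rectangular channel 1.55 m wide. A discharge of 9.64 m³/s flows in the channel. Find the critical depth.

y_c = 1.58 m

For a rectangular channel, critical depth y_c = (q²/g)^(1/3) where q = Q/b = 9.64/1.55 = 6.219 m²/s.
So y_c = (6.219²/9.81)^(1/3) = 1.58 m.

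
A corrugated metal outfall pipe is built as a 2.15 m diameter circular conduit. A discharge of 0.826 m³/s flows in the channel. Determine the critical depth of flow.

y_c = 0.415 m

At critical depth, Q² T / (g A³) = 1, i.e. A³/T = Q²/g = 0.826²/9.81 = 0.06955.
Try y = 0.462 m: A³/T = 0.1063 — too large.
Try y = 0.346 m: A³/T = 0.03421 — too small.
Try y = 0.415 m: A³/T = 0.06987 — close enough.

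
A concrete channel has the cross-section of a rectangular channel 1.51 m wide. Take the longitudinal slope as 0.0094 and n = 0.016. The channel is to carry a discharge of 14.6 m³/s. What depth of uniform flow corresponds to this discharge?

y_n = 2.32 m

Manning's equation rearranged: A R^(2/3) = nQ / (1·√S) = 0.016 × 14.6 / (√0.0094) = 2.409.
Try y = 1.88 m: A R^(2/3) = 1.879 — low.
Try y = 2.73 m: A R^(2/3) = 2.905 — high.
Try y = 2.32 m: A R^(2/3) = 2.407 — close enough.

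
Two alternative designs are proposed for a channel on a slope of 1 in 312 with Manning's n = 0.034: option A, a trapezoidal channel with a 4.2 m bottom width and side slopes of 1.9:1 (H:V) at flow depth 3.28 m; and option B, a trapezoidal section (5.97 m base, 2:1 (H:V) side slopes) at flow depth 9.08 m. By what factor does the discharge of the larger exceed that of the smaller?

Channel A: With bottom width b = 4.2 m and side slope z = 1.9: A = (b + zy)y = (4.2 + 1.9×3.28)×3.28 = 34.22 m²; P = b + 2y√(1+z²) = 4.2 + 2×3.28×2.147 = 18.28 m. Hydraulic radius R = A/P = 34.22/18.28 = 1.871 m. Q_A = (1/0.034)·34.22·1.871^(2/3)·√0.003205 = 86.52 m³/s.
Channel B: With bottom width b = 5.97 m and side slope z = 2: A = (b + zy)y = (5.97 + 2×9.08)×9.08 = 219.1 m²; P = b + 2y√(1+z²) = 5.97 + 2×9.08×2.236 = 46.58 m. Hydraulic radius R = A/P = 219.1/46.58 = 4.704 m. Q_B = (1/0.034)·219.1·4.704^(2/3)·√0.003205 = 1024 m³/s.
The larger discharge is 1024 m³/s and the smaller is 86.52 m³/s; the ratio is 11.8.

11.8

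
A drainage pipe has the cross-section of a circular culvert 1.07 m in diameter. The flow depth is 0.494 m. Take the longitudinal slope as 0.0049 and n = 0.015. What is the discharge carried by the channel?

For a circular section of diameter D = 1.07 m at depth y = 0.494 m, the central angle is θ = 2 arccos(1 − 2y/D) = 2.988 rad. Then A = (D²/8)(θ − sin θ) = 0.4058 m² and P = Dθ/2 = 1.599 m.
Hydraulic radius R = A/P = 0.4058/1.599 = 0.2538 m.
Manning's equation: Q = (1/n) A R^(2/3) S^(1/2) = (1/0.015) × 0.4058 × 0.2538^(2/3) × 0.0049^(1/2) = 0.759 m³/s.

Q = 0.759 m³/s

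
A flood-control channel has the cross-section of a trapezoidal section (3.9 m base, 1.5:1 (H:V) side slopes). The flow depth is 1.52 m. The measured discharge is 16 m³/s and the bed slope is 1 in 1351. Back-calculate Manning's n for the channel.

With bottom width b = 3.9 m and side slope z = 1.5: A = (b + zy)y = (3.9 + 1.5×1.52)×1.52 = 9.394 m²; P = b + 2y√(1+z²) = 3.9 + 2×1.52×1.803 = 9.38 m.
Hydraulic radius R = A/P = 9.394/9.38 = 1.001 m.
Rearranging Manning's equation: n = (1/Q) A R^(2/3) S^(1/2) = (1/16) × 9.394 × 1.001^(2/3) × √0.0007402 = 0.016.

n = 0.016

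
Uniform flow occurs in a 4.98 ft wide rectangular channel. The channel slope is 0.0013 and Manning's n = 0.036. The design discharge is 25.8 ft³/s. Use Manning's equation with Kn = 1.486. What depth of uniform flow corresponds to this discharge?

y_n = 2.87 ft

Manning's equation rearranged: A R^(2/3) = nQ / (1.486·√S) = 0.036 × 25.8 / (1.486 × √0.0013) = 17.34.
Try y = 2.24 ft: A R^(2/3) = 12.45 — too small.
Try y = 3.33 ft: A R^(2/3) = 21 — too large.
Try y = 2.87 ft: A R^(2/3) = 17.31 — matches.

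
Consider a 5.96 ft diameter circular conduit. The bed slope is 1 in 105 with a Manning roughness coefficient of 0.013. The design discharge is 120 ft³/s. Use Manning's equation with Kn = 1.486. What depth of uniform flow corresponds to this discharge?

Manning's equation rearranged: A R^(2/3) = nQ / (1.486·√S) = 0.013 × 120 / (1.486 × √0.009524) = 10.76.
Try y = 1.79 ft: A R^(2/3) = 7.143 — too small.
Try y = 2.46 ft: A R^(2/3) = 12.99 — too large.
Try y = 2.22 ft: A R^(2/3) = 10.75 — close enough.

y_n = 2.22 ft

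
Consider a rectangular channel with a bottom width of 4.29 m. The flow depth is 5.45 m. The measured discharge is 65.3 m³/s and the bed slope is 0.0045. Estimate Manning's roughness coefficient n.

Flow area A = b·y = 4.29 × 5.45 = 23.38 m². Wetted perimeter P = b + 2y = 4.29 + 2×5.45 = 15.19 m.
Hydraulic radius R = A/P = 23.38/15.19 = 1.539 m.
Rearranging Manning's equation: n = (1/Q) A R^(2/3) S^(1/2) = (1/65.3) × 23.38 × 1.539^(2/3) × √0.0045 = 0.032.

n = 0.032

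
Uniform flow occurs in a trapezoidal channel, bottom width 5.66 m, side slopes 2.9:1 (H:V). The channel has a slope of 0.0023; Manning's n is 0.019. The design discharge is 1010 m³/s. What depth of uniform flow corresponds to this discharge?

y_n = 6.74 m

Manning's equation rearranged: A R^(2/3) = nQ / (1·√S) = 0.019 × 1010 / (√0.0023) = 400.1.
Trying y = 4.63 m: A R^(2/3) = 166.8 — low.
Trying y = 8.38 m: A R^(2/3) = 674.1 — high.
Trying y = 6.74 m: A R^(2/3) = 400.1 — close enough.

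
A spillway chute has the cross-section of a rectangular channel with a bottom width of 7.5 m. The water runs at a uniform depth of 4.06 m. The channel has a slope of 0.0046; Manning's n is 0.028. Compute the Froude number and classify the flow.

subcritical

Flow area A = b·y = 7.5 × 4.06 = 30.45 m². Wetted perimeter P = b + 2y = 7.5 + 2×4.06 = 15.62 m.
Hydraulic radius R = A/P = 30.45/15.62 = 1.949 m.
V = (1/n) R^(2/3) √S = (1/0.028) × 1.949^(2/3) × √0.0046 = 3.78 m/s. Hydraulic depth D_h = A/T = 30.45/7.5 = 4.06 m.
Froude number Fr = V/√(g·D_h) = 3.78/√(9.81×4.06) = 0.599, which is less than 1, so the flow is subcritical.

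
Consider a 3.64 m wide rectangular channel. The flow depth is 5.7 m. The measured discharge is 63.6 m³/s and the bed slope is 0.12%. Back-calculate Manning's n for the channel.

Flow area A = b·y = 3.64 × 5.7 = 20.75 m². Wetted perimeter P = b + 2y = 3.64 + 2×5.7 = 15.04 m.
Hydraulic radius R = A/P = 20.75/15.04 = 1.38 m.
Rearranging Manning's equation: n = (1/Q) A R^(2/3) S^(1/2) = (1/63.6) × 20.75 × 1.38^(2/3) × √0.0012 = 0.014.

n = 0.014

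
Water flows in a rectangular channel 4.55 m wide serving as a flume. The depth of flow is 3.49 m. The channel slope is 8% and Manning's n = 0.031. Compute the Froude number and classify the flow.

Flow area A = b·y = 4.55 × 3.49 = 15.88 m². Wetted perimeter P = b + 2y = 4.55 + 2×3.49 = 11.53 m.
Hydraulic radius R = A/P = 15.88/11.53 = 1.377 m.
V = (1/n) R^(2/3) √S = (1/0.031) × 1.377^(2/3) × √0.08 = 11.29 m/s. Hydraulic depth D_h = A/T = 15.88/4.55 = 3.49 m.
Froude number Fr = V/√(g·D_h) = 11.29/√(9.81×3.49) = 1.93, which is greater than 1, so the flow is supercritical.

supercritical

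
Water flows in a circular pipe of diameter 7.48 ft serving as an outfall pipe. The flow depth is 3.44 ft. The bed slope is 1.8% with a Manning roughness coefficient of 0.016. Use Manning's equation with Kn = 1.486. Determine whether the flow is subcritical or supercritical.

For a circular section of diameter D = 7.48 ft at depth y = 3.44 ft, the central angle is θ = 2 arccos(1 − 2y/D) = 2.981 rad. Then A = (D²/8)(θ − sin θ) = 19.73 ft² and P = Dθ/2 = 11.15 ft.
Hydraulic radius R = A/P = 19.73/11.15 = 1.77 ft.
V = (1.486/n) R^(2/3) √S = (1.486/0.016) × 1.77^(2/3) × √0.018 = 18.23 ft/s. Hydraulic depth D_h = A/T = 19.73/7.456 = 2.646 ft.
Froude number Fr = V/√(g·D_h) = 18.23/√(32.2×2.646) = 1.97, which is greater than 1, so the flow is supercritical.

supercritical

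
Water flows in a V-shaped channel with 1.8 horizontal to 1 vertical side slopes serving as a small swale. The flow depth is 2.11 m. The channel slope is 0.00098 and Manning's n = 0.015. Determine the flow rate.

Q = 15.8 m³/s

For a triangular section with side slope z = 1.8: A = zy² = 1.8×2.11² = 8.014 m²; P = 2y√(1+z²) = 2×2.11×2.059 = 8.69 m.
Hydraulic radius R = A/P = 8.014/8.69 = 0.9222 m.
Manning's equation: Q = (1/n) A R^(2/3) S^(1/2) = (1/0.015) × 8.014 × 0.9222^(2/3) × 0.00098^(1/2) = 15.8 m³/s.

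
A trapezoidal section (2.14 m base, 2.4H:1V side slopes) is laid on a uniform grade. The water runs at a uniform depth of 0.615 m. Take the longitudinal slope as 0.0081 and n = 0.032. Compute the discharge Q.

With bottom width b = 2.14 m and side slope z = 2.4: A = (b + zy)y = (2.14 + 2.4×0.615)×0.615 = 2.224 m²; P = b + 2y√(1+z²) = 2.14 + 2×0.615×2.6 = 5.338 m.
Hydraulic radius R = A/P = 2.224/5.338 = 0.4166 m.
Manning's equation: Q = (1/n) A R^(2/3) S^(1/2) = (1/0.032) × 2.224 × 0.4166^(2/3) × 0.0081^(1/2) = 3.49 m³/s.

Q = 3.49 m³/s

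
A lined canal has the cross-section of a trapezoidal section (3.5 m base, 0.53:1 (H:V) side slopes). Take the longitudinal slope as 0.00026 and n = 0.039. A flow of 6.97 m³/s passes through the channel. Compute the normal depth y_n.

y_n = 2.73 m

Manning's equation rearranged: A R^(2/3) = nQ / (1·√S) = 0.039 × 6.97 / (√0.00026) = 16.86.
Try y = 2.26 m: A R^(2/3) = 12.2 — short.
Try y = 3.45 m: A R^(2/3) = 25.41 — over.
Try y = 2.73 m: A R^(2/3) = 16.86 — matches.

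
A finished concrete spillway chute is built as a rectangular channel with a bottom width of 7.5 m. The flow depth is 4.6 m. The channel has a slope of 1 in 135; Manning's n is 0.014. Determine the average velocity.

V = 9.97 m/s

Flow area A = b·y = 7.5 × 4.6 = 34.5 m². Wetted perimeter P = b + 2y = 7.5 + 2×4.6 = 16.7 m.
Hydraulic radius R = A/P = 34.5/16.7 = 2.066 m.
From Manning's equation, V = (1/n) R^(2/3) S^(1/2) = (1/0.014) × 2.066^(2/3) × 0.007407^(1/2) = 9.97 m/s.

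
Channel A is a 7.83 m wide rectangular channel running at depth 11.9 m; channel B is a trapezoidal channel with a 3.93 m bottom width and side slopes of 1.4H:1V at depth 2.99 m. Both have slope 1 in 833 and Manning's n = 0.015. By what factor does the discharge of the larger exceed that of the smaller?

Channel A: Flow area A = b·y = 7.83 × 11.9 = 93.18 m². Wetted perimeter P = b + 2y = 7.83 + 2×11.9 = 31.63 m. Hydraulic radius R = A/P = 93.18/31.63 = 2.946 m. Q_A = (1/0.015)·93.18·2.946^(2/3)·√0.0012 = 442.3 m³/s.
Channel B: With bottom width b = 3.93 m and side slope z = 1.4: A = (b + zy)y = (3.93 + 1.4×2.99)×2.99 = 24.27 m²; P = b + 2y√(1+z²) = 3.93 + 2×2.99×1.72 = 14.22 m. Hydraulic radius R = A/P = 24.27/14.22 = 1.707 m. Q_B = (1/0.015)·24.27·1.707^(2/3)·√0.0012 = 80.05 m³/s.
The larger discharge is 442.3 m³/s and the smaller is 80.05 m³/s; the ratio is 5.52.

5.52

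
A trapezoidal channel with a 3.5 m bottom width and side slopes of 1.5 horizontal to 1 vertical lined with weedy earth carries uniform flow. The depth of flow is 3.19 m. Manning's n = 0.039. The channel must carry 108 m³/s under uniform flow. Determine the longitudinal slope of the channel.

S = 0.0119

With bottom width b = 3.5 m and side slope z = 1.5: A = (b + zy)y = (3.5 + 1.5×3.19)×3.19 = 26.43 m²; P = b + 2y√(1+z²) = 3.5 + 2×3.19×1.803 = 15 m.
Hydraulic radius R = A/P = 26.43/15 = 1.762 m.
From Manning's equation, S = [nQ / (1 A R^(2/3))]² = [0.039 × 108 / (1 × 26.43 × 1.762^(2/3))]² = 0.0119.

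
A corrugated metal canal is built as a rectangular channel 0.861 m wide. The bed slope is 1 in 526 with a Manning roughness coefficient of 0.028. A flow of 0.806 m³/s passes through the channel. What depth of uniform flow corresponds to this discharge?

y_n = 1.28 m

Manning's equation rearranged: A R^(2/3) = nQ / (1·√S) = 0.028 × 0.806 / (√0.001901) = 0.5176.
Trying y = 0.882 m: A R^(2/3) = 0.3322 — short.
Trying y = 1.28 m: A R^(2/3) = 0.5179 — matches.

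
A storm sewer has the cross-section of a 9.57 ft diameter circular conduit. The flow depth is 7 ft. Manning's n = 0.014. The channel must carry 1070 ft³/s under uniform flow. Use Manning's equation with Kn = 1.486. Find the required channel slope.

For a circular section of diameter D = 9.57 ft at depth y = 7 ft, the central angle is θ = 2 arccos(1 − 2y/D) = 4.104 rad. Then A = (D²/8)(θ − sin θ) = 56.38 ft² and P = Dθ/2 = 19.64 ft.
Hydraulic radius R = A/P = 56.38/19.64 = 2.871 ft.
From Manning's equation, S = [nQ / (1.486 A R^(2/3))]² = [0.014 × 1070 / (1.486 × 56.38 × 2.871^(2/3))]² = 0.00784.

S = 0.00784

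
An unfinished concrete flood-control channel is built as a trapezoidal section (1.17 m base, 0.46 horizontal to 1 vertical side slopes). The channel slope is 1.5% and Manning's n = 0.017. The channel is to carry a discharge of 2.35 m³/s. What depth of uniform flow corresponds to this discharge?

y_n = 0.507 m

Manning's equation rearranged: A R^(2/3) = nQ / (1·√S) = 0.017 × 2.35 / (√0.015) = 0.3262.
Trying y = 0.631 m: A R^(2/3) = 0.4663 — too large.
Trying y = 0.382 m: A R^(2/3) = 0.2071 — too small.
Trying y = 0.507 m: A R^(2/3) = 0.3267 — ≈ 0.3262.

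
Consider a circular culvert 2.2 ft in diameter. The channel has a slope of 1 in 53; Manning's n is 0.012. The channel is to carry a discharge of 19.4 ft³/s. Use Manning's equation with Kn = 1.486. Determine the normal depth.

Manning's equation rearranged: A R^(2/3) = nQ / (1.486·√S) = 0.012 × 19.4 / (1.486 × √0.01887) = 1.141.
Trying y = 0.761 ft: A R^(2/3) = 0.6562 — low.
Trying y = 1.26 ft: A R^(2/3) = 1.595 — high.
Trying y = 1.03 ft: A R^(2/3) = 1.139 — close enough.

y_n = 1.03 ft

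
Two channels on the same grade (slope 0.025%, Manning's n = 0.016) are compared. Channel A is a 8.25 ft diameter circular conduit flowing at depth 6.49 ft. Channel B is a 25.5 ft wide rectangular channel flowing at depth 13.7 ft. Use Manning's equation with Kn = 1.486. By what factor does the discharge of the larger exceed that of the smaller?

Channel A: For a circular section of diameter D = 8.25 ft at depth y = 6.49 ft, the central angle is θ = 2 arccos(1 − 2y/D) = 4.363 rad. Then A = (D²/8)(θ − sin θ) = 45.11 ft² and P = Dθ/2 = 18 ft. Hydraulic radius R = A/P = 45.11/18 = 2.507 ft. Q_A = (1.486/0.016)·45.11·2.507^(2/3)·√0.00025 = 122.2 ft³/s.
Channel B: Flow area A = b·y = 25.5 × 13.7 = 349.3 ft². Wetted perimeter P = b + 2y = 25.5 + 2×13.7 = 52.9 ft. Hydraulic radius R = A/P = 349.3/52.9 = 6.604 ft. Q_B = (1.486/0.016)·349.3·6.604^(2/3)·√0.00025 = 1806 ft³/s.
The larger discharge is 1806 ft³/s and the smaller is 122.2 ft³/s; the ratio is 14.8.

14.8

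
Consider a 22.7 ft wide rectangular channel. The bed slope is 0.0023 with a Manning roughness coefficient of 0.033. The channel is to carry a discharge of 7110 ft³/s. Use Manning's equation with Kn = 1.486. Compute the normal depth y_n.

y_n = 34.7 ft

Manning's equation rearranged: A R^(2/3) = nQ / (1.486·√S) = 0.033 × 7110 / (1.486 × √0.0023) = 3292.
At y = 28.4 ft: A R^(2/3) = 2602 — low.
At y = 43.7 ft: A R^(2/3) = 4295 — high.
At y = 34.7 ft: A R^(2/3) = 3294 — matches.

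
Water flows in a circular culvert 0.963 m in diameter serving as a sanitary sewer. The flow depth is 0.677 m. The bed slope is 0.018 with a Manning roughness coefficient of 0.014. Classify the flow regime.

supercritical

For a circular section of diameter D = 0.963 m at depth y = 0.677 m, the central angle is θ = 2 arccos(1 − 2y/D) = 3.978 rad. Then A = (D²/8)(θ − sin θ) = 0.5471 m² and P = Dθ/2 = 1.915 m.
Hydraulic radius R = A/P = 0.5471/1.915 = 0.2857 m.
V = (1/n) R^(2/3) √S = (1/0.014) × 0.2857^(2/3) × √0.018 = 4.157 m/s. Hydraulic depth D_h = A/T = 0.5471/0.88 = 0.6217 m.
Froude number Fr = V/√(g·D_h) = 4.157/√(9.81×0.6217) = 1.68, which is greater than 1, so the flow is supercritical.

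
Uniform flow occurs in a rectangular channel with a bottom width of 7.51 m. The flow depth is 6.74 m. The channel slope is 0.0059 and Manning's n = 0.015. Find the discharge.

Flow area A = b·y = 7.51 × 6.74 = 50.62 m². Wetted perimeter P = b + 2y = 7.51 + 2×6.74 = 20.99 m.
Hydraulic radius R = A/P = 50.62/20.99 = 2.412 m.
Manning's equation: Q = (1/n) A R^(2/3) S^(1/2) = (1/0.015) × 50.62 × 2.412^(2/3) × 0.0059^(1/2) = 466 m³/s.

Q = 466 m³/s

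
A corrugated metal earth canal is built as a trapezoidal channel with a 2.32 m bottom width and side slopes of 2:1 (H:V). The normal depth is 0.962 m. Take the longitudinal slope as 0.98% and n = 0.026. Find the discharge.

Q = 11.3 m³/s

With bottom width b = 2.32 m and side slope z = 2: A = (b + zy)y = (2.32 + 2×0.962)×0.962 = 4.083 m²; P = b + 2y√(1+z²) = 2.32 + 2×0.962×2.236 = 6.622 m.
Hydraulic radius R = A/P = 4.083/6.622 = 0.6165 m.
Manning's equation: Q = (1/n) A R^(2/3) S^(1/2) = (1/0.026) × 4.083 × 0.6165^(2/3) × 0.0098^(1/2) = 11.3 m³/s.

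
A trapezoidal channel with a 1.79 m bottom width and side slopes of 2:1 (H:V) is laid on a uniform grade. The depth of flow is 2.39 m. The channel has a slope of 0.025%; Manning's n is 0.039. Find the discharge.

With bottom width b = 1.79 m and side slope z = 2: A = (b + zy)y = (1.79 + 2×2.39)×2.39 = 15.7 m²; P = b + 2y√(1+z²) = 1.79 + 2×2.39×2.236 = 12.48 m.
Hydraulic radius R = A/P = 15.7/12.48 = 1.258 m.
Manning's equation: Q = (1/n) A R^(2/3) S^(1/2) = (1/0.039) × 15.7 × 1.258^(2/3) × 0.00025^(1/2) = 7.42 m³/s.

Q = 7.42 m³/s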